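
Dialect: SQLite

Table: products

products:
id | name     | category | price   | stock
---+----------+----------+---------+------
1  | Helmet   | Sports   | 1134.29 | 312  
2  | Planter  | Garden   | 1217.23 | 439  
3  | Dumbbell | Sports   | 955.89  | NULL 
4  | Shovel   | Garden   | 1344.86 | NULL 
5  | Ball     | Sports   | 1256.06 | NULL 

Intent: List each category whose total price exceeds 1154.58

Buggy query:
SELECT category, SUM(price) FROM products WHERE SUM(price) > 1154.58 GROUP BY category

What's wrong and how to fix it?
Bug: Aggregate functions cannot appear in a WHERE clause

Fix: Use HAVING (which filters groups after aggregation) instead of WHERE

Corrected query:
SELECT category, SUM(price) FROM products GROUP BY category HAVING SUM(price) > 1154.58

Result:
category | SUM(price)
---------+-----------
Garden   | 2562.09   
Sports   | 3346.24   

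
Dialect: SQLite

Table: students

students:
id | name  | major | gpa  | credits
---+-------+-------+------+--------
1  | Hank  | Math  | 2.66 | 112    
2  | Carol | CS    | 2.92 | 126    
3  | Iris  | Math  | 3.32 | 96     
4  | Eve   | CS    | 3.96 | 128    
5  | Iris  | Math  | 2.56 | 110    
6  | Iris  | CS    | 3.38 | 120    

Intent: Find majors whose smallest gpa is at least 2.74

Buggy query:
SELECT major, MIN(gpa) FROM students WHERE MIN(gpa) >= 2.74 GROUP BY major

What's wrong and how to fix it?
Bug: MIN() in WHERE is a misuse of aggregate

Fix: Replace WHERE with HAVING after the GROUP BY

Corrected query:
SELECT major, MIN(gpa) FROM students GROUP BY major HAVING MIN(gpa) >= 2.74

Result:
major | MIN(gpa)
------+---------
CS    | 2.92    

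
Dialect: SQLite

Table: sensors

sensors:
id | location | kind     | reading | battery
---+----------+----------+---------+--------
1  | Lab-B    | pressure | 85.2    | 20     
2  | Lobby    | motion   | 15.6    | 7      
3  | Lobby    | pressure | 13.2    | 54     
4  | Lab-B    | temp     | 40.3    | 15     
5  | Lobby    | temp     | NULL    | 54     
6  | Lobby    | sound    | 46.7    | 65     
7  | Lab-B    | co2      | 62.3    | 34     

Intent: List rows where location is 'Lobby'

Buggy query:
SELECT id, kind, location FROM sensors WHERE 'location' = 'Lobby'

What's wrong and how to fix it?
Bug: 'location' in single quotes is a string literal, not the column; the comparison is literal-vs-literal and never true

Fix: Remove the quotes around the column name (or use double quotes for an identifier)

Corrected query:
SELECT id, kind, location FROM sensors WHERE location = 'Lobby'

Result:
id | kind     | location
---+----------+---------
2  | motion   | Lobby   
3  | pressure | Lobby   
5  | temp     | Lobby   
6  | sound    | Lobby   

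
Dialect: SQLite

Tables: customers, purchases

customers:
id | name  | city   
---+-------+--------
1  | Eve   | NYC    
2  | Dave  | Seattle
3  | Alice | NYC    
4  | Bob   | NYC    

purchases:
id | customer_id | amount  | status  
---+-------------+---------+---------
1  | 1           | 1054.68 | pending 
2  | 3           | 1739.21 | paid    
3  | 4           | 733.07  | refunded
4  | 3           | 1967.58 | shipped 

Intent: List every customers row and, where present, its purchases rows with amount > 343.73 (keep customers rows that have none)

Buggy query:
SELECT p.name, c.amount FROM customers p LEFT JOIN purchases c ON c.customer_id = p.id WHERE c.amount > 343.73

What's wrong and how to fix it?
Bug: Filtering c.amount in WHERE discards the NULL rows produced by LEFT JOIN, turning it into an inner join

Fix: Put 'c.amount > 343.73' in the JOIN's ON clause instead of WHERE

Corrected query:
SELECT p.name, c.amount FROM customers p LEFT JOIN purchases c ON c.customer_id = p.id AND c.amount > 343.73

Result:
name  | amount 
------+--------
Eve   | 1054.68
Dave  | NULL   
Alice | 1739.21
Alice | 1967.58
Bob   | 733.07 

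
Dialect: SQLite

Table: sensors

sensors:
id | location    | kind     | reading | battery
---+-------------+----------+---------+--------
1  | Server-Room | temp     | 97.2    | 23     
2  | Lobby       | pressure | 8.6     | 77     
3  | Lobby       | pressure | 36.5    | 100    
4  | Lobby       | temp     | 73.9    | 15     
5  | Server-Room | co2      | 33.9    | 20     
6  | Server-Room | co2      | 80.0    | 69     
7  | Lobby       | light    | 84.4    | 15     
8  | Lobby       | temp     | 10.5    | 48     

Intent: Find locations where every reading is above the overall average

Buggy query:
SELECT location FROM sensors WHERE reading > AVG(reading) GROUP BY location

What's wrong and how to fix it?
Bug: WHERE evaluates per row before aggregation, so AVG() is unavailable

Fix: Use a subquery for AVG and a HAVING MIN(...) filter so the condition holds for every row in the group

Corrected query:
SELECT location FROM sensors GROUP BY location HAVING MIN(reading) > (SELECT AVG(reading) FROM sensors)

Result:
(no rows)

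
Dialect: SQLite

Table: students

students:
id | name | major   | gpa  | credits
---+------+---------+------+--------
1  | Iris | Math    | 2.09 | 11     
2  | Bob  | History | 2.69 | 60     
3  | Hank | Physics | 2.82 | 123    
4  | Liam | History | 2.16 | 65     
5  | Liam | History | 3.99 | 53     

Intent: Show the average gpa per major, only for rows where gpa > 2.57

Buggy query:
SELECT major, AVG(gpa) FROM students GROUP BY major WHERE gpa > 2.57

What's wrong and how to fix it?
Bug: Row-level WHERE must come before GROUP BY in the clause order

Fix: Move the WHERE clause before GROUP BY

Corrected query:
SELECT major, AVG(gpa) FROM students WHERE gpa > 2.57 GROUP BY major

Result:
major   | AVG(gpa)
--------+---------
History | 3.34    
Physics | 2.82    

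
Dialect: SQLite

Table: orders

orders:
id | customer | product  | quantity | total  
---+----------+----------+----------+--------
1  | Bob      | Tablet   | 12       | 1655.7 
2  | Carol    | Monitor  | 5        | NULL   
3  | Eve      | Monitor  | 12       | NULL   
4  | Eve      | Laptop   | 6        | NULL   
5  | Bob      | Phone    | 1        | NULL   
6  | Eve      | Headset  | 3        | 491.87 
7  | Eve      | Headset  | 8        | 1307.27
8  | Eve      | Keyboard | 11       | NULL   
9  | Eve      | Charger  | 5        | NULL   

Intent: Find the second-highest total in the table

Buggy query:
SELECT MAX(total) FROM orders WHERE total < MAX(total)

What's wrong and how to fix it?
Bug: The inner MAX is an aggregate inside WHERE, which is not allowed

Fix: Put the inner MAX in a scalar subquery

Corrected query:
SELECT MAX(total) FROM orders WHERE total < (SELECT MAX(total) FROM orders)

Result:
MAX(total)
----------
1307.27   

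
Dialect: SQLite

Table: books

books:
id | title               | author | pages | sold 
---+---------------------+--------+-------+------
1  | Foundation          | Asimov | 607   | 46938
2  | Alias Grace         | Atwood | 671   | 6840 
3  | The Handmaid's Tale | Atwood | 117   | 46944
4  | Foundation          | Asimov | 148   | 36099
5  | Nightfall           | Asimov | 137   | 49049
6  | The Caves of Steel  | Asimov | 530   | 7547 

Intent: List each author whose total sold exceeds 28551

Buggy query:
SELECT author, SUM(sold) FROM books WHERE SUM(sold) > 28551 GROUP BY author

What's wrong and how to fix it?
Bug: Aggregate functions cannot appear in a WHERE clause

Fix: Move the aggregate condition to a HAVING clause

Corrected query:
SELECT author, SUM(sold) FROM books GROUP BY author HAVING SUM(sold) > 28551

Result:
author | SUM(sold)
-------+----------
Asimov | 139633   
Atwood | 53784    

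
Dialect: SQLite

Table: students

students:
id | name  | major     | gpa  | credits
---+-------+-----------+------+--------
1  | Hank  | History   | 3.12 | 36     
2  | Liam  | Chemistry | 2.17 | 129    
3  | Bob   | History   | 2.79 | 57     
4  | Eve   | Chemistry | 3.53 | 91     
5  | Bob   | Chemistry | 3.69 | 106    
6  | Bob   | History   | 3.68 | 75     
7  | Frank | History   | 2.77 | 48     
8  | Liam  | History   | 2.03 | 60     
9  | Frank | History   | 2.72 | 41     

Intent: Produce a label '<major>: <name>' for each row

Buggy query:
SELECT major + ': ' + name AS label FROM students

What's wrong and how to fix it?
Bug: '+' is numeric addition; on text columns SQLite converts them to 0 instead of concatenating

Fix: Use the || operator for string concatenation

Corrected query:
SELECT major || ': ' || name AS label FROM students

Result:
label          
---------------
History: Hank  
Chemistry: Liam
History: Bob   
Chemistry: Eve 
Chemistry: Bob 
History: Bob   
History: Frank 
History: Liam  
History: Frank 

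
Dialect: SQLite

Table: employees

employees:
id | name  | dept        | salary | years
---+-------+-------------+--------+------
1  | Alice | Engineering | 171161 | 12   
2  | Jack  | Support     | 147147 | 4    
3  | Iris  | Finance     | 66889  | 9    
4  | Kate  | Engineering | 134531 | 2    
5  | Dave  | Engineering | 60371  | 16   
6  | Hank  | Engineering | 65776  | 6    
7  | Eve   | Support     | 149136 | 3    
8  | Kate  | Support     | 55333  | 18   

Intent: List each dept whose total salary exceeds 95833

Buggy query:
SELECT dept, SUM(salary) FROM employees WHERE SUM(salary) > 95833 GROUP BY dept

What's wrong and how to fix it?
Bug: WHERE runs before GROUP BY, so aggregates aren't available there

Fix: Use HAVING (which filters groups after aggregation) instead of WHERE

Corrected query:
SELECT dept, SUM(salary) FROM employees GROUP BY dept HAVING SUM(salary) > 95833

Result:
dept        | SUM(salary)
------------+------------
Engineering | 431839     
Support     | 351616     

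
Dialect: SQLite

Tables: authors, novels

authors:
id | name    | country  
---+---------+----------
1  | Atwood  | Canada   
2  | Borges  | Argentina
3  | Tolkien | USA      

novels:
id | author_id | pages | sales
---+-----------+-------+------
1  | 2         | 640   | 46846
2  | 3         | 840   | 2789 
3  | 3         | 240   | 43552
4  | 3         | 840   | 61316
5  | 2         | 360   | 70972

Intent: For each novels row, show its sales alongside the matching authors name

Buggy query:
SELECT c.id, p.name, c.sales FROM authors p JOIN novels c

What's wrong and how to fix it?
Bug: JOIN with no ON clause produces a cartesian product; every novels row pairs with every authors row

Fix: Add ON c.author_id = p.id to the JOIN

Corrected query:
SELECT c.id, p.name, c.sales FROM authors p JOIN novels c ON c.author_id = p.id

Result:
id | name    | sales
---+---------+------
1  | Borges  | 46846
2  | Tolkien | 2789 
3  | Tolkien | 43552
4  | Tolkien | 61316
5  | Borges  | 70972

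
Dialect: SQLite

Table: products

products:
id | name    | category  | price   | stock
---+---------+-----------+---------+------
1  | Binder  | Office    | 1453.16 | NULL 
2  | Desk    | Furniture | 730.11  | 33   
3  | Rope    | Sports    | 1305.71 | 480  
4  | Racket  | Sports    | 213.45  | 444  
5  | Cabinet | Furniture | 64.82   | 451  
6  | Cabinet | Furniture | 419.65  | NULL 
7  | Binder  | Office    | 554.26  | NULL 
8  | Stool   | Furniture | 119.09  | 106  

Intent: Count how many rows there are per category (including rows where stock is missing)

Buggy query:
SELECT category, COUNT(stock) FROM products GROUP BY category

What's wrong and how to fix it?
Bug: COUNT(column) counts non-NULL values only; rows with NULL stock aren't counted

Fix: Use COUNT(*) to count all rows regardless of NULL

Corrected query:
SELECT category, COUNT(*) FROM products GROUP BY category

Result:
category  | COUNT(*)
----------+---------
Furniture | 4       
Office    | 2       
Sports    | 2       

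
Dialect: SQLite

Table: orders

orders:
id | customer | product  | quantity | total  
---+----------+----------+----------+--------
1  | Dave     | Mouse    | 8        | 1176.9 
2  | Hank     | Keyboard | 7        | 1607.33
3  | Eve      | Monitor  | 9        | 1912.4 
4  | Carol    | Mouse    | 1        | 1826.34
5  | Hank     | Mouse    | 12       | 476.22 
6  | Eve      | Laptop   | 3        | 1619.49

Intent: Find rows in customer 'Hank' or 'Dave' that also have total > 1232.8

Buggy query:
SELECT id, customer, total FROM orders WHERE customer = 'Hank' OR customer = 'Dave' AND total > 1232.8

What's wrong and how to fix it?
Bug: Without parentheses, AND is evaluated before OR, so the total filter only applies to the 'Dave' branch

Fix: Group the OR with parentheses (or use IN), then AND the threshold

Corrected query:
SELECT id, customer, total FROM orders WHERE (customer = 'Hank' OR customer = 'Dave') AND total > 1232.8

Result:
id | customer | total  
---+----------+--------
2  | Hank     | 1607.33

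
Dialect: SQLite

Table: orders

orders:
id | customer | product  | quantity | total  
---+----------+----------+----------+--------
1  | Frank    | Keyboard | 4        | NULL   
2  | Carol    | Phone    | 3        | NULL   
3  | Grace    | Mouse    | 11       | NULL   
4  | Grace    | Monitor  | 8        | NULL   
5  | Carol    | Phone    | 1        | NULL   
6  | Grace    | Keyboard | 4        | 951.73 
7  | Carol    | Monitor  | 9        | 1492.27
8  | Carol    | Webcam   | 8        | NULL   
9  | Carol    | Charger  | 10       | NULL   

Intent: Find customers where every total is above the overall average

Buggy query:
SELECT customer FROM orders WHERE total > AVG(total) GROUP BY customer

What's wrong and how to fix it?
Bug: WHERE evaluates per row before aggregation, so AVG() is unavailable

Fix: Use a subquery for AVG and a HAVING MIN(...) filter so the condition holds for every row in the group

Corrected query:
SELECT customer FROM orders GROUP BY customer HAVING MIN(total) > (SELECT AVG(total) FROM orders)

Result:
customer
--------
Carol   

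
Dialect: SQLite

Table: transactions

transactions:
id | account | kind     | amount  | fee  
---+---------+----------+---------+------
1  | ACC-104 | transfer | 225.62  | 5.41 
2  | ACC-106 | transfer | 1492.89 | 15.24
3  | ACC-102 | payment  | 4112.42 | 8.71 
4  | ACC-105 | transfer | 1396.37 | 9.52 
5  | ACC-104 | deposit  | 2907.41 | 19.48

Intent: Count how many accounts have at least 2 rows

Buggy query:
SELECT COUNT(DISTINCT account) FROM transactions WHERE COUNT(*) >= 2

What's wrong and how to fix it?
Bug: COUNT(*) cannot appear in WHERE; the per-group count doesn't exist yet

Fix: Use a subquery that GROUPs and filters with HAVING, then count its rows

Corrected query:
SELECT COUNT(*) FROM (SELECT account FROM transactions GROUP BY account HAVING COUNT(*) >= 2)

Result:
COUNT(*)
--------
1       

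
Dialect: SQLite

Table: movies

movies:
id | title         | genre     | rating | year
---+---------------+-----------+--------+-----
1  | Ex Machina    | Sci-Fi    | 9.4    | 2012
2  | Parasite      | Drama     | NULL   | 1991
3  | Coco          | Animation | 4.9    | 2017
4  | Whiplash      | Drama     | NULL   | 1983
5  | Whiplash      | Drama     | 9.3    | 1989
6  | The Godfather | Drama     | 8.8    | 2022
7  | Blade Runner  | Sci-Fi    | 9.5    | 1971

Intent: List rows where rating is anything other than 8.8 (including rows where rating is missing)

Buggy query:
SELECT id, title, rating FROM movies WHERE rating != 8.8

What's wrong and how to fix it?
Bug: 'rating != 8.8' is unknown when rating is NULL, so NULL rows are silently excluded

Fix: Handle NULL separately with IS NULL alongside the inequality

Corrected query:
SELECT id, title, rating FROM movies WHERE rating != 8.8 OR rating IS NULL

Result:
id | title        | rating
---+--------------+-------
1  | Ex Machina   | 9.4   
2  | Parasite     | NULL  
3  | Coco         | 4.9   
4  | Whiplash     | NULL  
5  | Whiplash     | 9.3   
7  | Blade Runner | 9.5   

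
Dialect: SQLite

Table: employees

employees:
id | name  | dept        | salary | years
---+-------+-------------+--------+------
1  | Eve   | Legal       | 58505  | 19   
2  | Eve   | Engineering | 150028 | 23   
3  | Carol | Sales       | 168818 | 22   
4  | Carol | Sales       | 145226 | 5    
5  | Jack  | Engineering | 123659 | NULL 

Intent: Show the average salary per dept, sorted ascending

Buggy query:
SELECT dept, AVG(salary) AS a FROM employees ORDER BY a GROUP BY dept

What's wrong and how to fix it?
Bug: ORDER BY appears before GROUP BY; SQL clause order requires GROUP BY first

Fix: Reorder: SELECT … FROM … GROUP BY … ORDER BY …

Corrected query:
SELECT dept, AVG(salary) AS a FROM employees GROUP BY dept ORDER BY a

Result:
dept        | a       
------------+---------
Legal       | 58505   
Engineering | 136843.5
Sales       | 157022  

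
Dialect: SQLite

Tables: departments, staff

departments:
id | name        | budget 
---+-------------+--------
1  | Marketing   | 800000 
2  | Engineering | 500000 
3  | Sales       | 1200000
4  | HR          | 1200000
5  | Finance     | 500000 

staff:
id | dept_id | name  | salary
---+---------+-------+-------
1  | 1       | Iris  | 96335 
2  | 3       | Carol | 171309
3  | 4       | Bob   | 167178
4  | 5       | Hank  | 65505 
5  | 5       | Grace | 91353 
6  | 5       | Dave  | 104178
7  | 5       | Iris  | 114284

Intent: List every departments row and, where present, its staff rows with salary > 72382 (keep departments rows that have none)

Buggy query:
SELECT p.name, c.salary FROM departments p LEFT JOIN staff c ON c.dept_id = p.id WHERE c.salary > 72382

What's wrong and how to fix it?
Bug: A WHERE condition on the right-hand table after LEFT JOIN drops unmatched parents

Fix: Move the right-table condition into the ON clause so unmatched parents are kept

Corrected query:
SELECT p.name, c.salary FROM departments p LEFT JOIN staff c ON c.dept_id = p.id AND c.salary > 72382

Result:
name        | salary
------------+-------
Marketing   | 96335 
Engineering | NULL  
Sales       | 171309
HR          | 167178
Finance     | 91353 
Finance     | 104178
Finance     | 114284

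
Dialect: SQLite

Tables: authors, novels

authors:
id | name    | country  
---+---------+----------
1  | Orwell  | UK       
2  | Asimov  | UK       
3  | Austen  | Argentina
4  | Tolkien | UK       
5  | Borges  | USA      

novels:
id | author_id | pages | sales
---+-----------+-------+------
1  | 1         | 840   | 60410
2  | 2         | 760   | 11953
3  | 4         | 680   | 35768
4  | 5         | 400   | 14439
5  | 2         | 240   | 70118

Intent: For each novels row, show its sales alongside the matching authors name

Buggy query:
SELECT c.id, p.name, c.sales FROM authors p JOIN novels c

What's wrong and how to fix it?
Bug: Missing join condition: each novels row is matched to all authors rows instead of just its own

Fix: Specify the join condition linking the foreign key to the parent id

Corrected query:
SELECT c.id, p.name, c.sales FROM authors p JOIN novels c ON c.author_id = p.id

Result:
id | name    | sales
---+---------+------
1  | Orwell  | 60410
2  | Asimov  | 11953
3  | Tolkien | 35768
4  | Borges  | 14439
5  | Asimov  | 70118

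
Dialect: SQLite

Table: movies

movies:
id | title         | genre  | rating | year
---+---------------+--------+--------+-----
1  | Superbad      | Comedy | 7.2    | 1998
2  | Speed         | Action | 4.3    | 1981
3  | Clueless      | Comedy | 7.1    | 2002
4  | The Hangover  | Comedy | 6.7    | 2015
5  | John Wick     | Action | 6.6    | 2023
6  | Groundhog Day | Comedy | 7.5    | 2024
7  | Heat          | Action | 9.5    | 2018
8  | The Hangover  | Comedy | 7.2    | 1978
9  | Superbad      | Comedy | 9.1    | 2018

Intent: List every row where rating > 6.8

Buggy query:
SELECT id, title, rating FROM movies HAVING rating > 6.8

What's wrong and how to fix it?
Bug: This is a non-aggregate query (no GROUP BY, no aggregates), so in SQLite the HAVING clause is invalid here; a row-level condition belongs in WHERE

Fix: Replace HAVING with WHERE since the condition applies to individual rows

Corrected query:
SELECT id, title, rating FROM movies WHERE rating > 6.8

Result:
id | title         | rating
---+---------------+-------
1  | Superbad      | 7.2   
3  | Clueless      | 7.1   
6  | Groundhog Day | 7.5   
7  | Heat          | 9.5   
8  | The Hangover  | 7.2   
9  | Superbad      | 9.1   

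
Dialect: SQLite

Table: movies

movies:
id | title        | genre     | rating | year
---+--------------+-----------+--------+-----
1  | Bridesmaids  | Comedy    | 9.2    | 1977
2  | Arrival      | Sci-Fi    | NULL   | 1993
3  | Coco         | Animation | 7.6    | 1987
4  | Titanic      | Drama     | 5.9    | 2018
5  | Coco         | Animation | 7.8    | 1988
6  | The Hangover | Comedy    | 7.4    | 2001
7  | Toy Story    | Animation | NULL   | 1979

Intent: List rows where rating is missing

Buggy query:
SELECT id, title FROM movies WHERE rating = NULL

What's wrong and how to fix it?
Bug: Comparing to NULL with '=' never matches; NULL = NULL is unknown, not true

Fix: Replace '= NULL' with 'IS NULL'

Corrected query:
SELECT id, title FROM movies WHERE rating IS NULL

Result:
id | title    
---+----------
2  | Arrival  
7  | Toy Story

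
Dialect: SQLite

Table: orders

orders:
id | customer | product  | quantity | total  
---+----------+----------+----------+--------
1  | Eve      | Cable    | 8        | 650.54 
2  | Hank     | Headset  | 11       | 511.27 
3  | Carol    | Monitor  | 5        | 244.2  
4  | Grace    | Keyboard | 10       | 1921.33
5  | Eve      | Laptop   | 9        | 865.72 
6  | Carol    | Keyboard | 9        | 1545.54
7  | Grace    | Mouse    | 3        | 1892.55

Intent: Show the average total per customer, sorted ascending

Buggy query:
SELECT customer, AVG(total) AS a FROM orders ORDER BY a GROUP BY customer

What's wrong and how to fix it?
Bug: GROUP BY must precede ORDER BY

Fix: Reorder: SELECT … FROM … GROUP BY … ORDER BY …

Corrected query:
SELECT customer, AVG(total) AS a FROM orders GROUP BY customer ORDER BY a

Result:
customer | a      
---------+--------
Hank     | 511.27 
Eve      | 758.13 
Carol    | 894.87 
Grace    | 1906.94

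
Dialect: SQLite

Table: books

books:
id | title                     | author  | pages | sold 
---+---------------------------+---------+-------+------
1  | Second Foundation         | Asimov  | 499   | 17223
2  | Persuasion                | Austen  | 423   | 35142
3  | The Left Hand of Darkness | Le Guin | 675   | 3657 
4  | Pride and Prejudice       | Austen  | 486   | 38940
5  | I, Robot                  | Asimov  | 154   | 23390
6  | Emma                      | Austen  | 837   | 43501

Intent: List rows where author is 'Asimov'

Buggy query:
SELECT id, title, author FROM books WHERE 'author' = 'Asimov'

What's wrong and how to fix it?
Bug: Single quotes denote string literals in SQL; the column name is being compared as a constant string

Fix: Reference the column as author without single quotes

Corrected query:
SELECT id, title, author FROM books WHERE author = 'Asimov'

Result:
id | title             | author
---+-------------------+-------
1  | Second Foundation | Asimov
5  | I, Robot          | Asimov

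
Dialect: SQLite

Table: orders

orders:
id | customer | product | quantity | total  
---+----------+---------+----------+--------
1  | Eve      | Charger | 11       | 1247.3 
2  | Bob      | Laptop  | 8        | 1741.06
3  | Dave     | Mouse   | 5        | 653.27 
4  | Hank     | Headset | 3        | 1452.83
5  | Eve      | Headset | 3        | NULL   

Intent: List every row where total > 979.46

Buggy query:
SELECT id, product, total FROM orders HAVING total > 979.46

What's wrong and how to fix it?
Bug: HAVING filters the output of aggregation, but this query has no GROUP BY and no aggregate functions, so SQLite rejects it (HAVING clause on a non-aggregate query); the condition here is per row

Fix: Use WHERE for row-level filtering

Corrected query:
SELECT id, product, total FROM orders WHERE total > 979.46

Result:
id | product | total  
---+---------+--------
1  | Charger | 1247.3 
2  | Laptop  | 1741.06
4  | Headset | 1452.83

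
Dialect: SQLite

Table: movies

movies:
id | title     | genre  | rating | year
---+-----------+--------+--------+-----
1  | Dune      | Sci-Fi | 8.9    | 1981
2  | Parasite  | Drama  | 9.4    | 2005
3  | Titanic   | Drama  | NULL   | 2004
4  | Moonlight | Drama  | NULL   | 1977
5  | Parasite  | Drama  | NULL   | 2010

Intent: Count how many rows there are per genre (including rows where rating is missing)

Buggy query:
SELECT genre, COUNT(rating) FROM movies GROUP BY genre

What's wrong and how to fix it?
Bug: COUNT(rating) skips NULLs, so groups with missing rating are undercounted

Fix: Use COUNT(*) to count all rows regardless of NULL

Corrected query:
SELECT genre, COUNT(*) FROM movies GROUP BY genre

Result:
genre  | COUNT(*)
-------+---------
Drama  | 4       
Sci-Fi | 1       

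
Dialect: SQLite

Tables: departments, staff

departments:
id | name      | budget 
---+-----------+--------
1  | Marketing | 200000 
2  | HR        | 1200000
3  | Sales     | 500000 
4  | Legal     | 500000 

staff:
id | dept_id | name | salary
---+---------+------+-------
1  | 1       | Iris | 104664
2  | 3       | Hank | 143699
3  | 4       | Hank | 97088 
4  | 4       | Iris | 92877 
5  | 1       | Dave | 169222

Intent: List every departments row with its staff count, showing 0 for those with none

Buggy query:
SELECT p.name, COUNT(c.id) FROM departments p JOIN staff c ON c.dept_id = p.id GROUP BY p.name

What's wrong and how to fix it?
Bug: INNER JOIN drops departments rows that have no matching staff rows

Fix: Switch to LEFT JOIN to retain unmatched parent rows

Corrected query:
SELECT p.name, COUNT(c.id) FROM departments p LEFT JOIN staff c ON c.dept_id = p.id GROUP BY p.name

Result:
name      | COUNT(c.id)
----------+------------
HR        | 0          
Legal     | 2          
Marketing | 2          
Sales     | 1          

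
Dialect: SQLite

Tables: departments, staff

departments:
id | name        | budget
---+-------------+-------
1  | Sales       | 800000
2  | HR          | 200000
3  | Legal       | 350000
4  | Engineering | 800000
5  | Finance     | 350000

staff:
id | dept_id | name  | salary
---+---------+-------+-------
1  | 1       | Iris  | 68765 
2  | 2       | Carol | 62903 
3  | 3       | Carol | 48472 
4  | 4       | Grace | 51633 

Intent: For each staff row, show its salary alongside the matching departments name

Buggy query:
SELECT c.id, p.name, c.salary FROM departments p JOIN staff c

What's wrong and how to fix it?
Bug: Missing join condition: each staff row is matched to all departments rows instead of just its own

Fix: Add ON c.dept_id = p.id to the JOIN

Corrected query:
SELECT c.id, p.name, c.salary FROM departments p JOIN staff c ON c.dept_id = p.id

Result:
id | name        | salary
---+-------------+-------
1  | Sales       | 68765 
2  | HR          | 62903 
3  | Legal       | 48472 
4  | Engineering | 51633 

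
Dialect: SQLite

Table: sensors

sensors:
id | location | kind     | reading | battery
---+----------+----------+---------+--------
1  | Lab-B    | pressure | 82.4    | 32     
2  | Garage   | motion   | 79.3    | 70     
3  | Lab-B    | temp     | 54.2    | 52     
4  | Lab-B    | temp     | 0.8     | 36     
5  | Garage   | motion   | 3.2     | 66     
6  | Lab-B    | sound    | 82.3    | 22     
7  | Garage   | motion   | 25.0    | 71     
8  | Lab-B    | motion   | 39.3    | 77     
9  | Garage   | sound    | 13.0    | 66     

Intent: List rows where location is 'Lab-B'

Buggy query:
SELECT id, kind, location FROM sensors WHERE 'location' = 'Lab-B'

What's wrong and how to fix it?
Bug: 'location' in single quotes is a string literal, not the column; the comparison is literal-vs-literal and never true

Fix: Remove the quotes around the column name (or use double quotes for an identifier)

Corrected query:
SELECT id, kind, location FROM sensors WHERE location = 'Lab-B'

Result:
id | kind     | location
---+----------+---------
1  | pressure | Lab-B   
3  | temp     | Lab-B   
4  | temp     | Lab-B   
6  | sound    | Lab-B   
8  | motion   | Lab-B   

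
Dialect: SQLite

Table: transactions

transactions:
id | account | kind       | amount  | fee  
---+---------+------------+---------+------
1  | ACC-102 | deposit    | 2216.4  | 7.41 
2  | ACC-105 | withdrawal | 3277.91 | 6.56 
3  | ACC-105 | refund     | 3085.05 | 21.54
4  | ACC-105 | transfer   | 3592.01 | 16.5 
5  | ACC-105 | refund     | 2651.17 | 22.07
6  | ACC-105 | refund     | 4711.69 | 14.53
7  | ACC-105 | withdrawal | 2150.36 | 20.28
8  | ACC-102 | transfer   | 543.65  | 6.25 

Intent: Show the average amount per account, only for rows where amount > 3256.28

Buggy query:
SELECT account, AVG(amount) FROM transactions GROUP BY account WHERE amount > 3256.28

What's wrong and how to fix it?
Bug: WHERE cannot follow GROUP BY

Fix: Move the WHERE clause before GROUP BY

Corrected query:
SELECT account, AVG(amount) FROM transactions WHERE amount > 3256.28 GROUP BY account

Result:
account | AVG(amount)
--------+------------
ACC-105 | 3860.536667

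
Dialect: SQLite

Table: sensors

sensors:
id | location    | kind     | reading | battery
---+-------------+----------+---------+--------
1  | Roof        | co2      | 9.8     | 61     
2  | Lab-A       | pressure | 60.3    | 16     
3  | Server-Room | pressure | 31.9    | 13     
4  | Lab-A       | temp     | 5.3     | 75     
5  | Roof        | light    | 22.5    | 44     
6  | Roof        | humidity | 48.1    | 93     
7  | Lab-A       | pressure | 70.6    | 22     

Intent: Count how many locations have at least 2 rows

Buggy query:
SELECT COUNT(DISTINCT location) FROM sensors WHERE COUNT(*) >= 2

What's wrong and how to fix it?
Bug: WHERE filters individual rows, not groups, so a group-level COUNT is invalid there

Fix: Group first with HAVING COUNT(*) >= 2, then COUNT the resulting groups

Corrected query:
SELECT COUNT(*) FROM (SELECT location FROM sensors GROUP BY location HAVING COUNT(*) >= 2)

Result:
COUNT(*)
--------
2       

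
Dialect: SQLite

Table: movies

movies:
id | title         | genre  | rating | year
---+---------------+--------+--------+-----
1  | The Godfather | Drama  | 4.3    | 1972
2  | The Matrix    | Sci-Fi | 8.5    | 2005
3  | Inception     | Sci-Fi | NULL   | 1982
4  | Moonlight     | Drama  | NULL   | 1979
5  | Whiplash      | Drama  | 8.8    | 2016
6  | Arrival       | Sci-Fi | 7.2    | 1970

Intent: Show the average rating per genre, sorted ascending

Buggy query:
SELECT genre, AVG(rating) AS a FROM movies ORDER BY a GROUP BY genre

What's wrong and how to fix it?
Bug: GROUP BY must precede ORDER BY

Fix: Reorder: SELECT … FROM … GROUP BY … ORDER BY …

Corrected query:
SELECT genre, AVG(rating) AS a FROM movies GROUP BY genre ORDER BY a

Result:
genre  | a   
-------+-----
Drama  | 6.55
Sci-Fi | 7.85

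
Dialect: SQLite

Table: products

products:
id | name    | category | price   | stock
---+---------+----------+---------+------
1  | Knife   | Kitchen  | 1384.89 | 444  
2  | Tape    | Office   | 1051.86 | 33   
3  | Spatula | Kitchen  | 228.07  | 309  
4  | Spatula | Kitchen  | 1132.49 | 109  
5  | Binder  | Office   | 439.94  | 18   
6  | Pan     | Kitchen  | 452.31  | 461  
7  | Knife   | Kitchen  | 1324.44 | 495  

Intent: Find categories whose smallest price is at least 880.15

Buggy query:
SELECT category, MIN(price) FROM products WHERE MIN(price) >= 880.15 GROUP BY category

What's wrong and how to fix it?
Bug: Aggregates like MIN are computed per group after WHERE runs

Fix: Use HAVING for the per-group MIN condition

Corrected query:
SELECT category, MIN(price) FROM products GROUP BY category HAVING MIN(price) >= 880.15

Result:
(no rows)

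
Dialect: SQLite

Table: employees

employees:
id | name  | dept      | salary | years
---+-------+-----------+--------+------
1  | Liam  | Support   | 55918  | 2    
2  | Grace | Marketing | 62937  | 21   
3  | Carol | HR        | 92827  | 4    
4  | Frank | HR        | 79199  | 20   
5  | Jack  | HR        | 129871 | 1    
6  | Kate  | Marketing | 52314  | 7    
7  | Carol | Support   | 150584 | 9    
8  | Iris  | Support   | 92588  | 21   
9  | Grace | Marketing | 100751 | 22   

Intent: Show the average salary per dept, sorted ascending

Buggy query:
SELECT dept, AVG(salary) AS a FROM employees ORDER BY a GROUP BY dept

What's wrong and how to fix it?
Bug: GROUP BY must precede ORDER BY

Fix: Reorder: SELECT … FROM … GROUP BY … ORDER BY …

Corrected query:
SELECT dept, AVG(salary) AS a FROM employees GROUP BY dept ORDER BY a

Result:
dept      | a            
----------+--------------
Marketing | 72000.666667 
Support   | 99696.666667 
HR        | 100632.333333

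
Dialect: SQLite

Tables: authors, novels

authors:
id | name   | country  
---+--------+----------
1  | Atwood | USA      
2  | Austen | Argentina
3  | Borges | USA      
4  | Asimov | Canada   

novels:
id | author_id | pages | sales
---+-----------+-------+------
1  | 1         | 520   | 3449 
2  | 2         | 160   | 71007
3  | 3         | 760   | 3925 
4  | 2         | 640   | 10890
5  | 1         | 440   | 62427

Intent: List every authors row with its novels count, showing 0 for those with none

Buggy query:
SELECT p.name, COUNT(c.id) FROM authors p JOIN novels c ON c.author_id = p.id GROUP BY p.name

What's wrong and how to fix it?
Bug: An inner join excludes parents with zero children

Fix: Switch to LEFT JOIN to retain unmatched parent rows

Corrected query:
SELECT p.name, COUNT(c.id) FROM authors p LEFT JOIN novels c ON c.author_id = p.id GROUP BY p.name

Result:
name   | COUNT(c.id)
-------+------------
Asimov | 0          
Atwood | 2          
Austen | 2          
Borges | 1          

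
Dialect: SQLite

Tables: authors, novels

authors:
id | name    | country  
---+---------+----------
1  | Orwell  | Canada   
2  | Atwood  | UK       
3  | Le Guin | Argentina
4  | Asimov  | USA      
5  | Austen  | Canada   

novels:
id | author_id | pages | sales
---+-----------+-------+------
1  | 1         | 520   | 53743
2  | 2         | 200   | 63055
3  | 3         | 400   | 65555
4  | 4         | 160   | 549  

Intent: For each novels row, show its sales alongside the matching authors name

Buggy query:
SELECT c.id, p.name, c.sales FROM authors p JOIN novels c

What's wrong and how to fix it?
Bug: Missing join condition: each novels row is matched to all authors rows instead of just its own

Fix: Add ON c.author_id = p.id to the JOIN

Corrected query:
SELECT c.id, p.name, c.sales FROM authors p JOIN novels c ON c.author_id = p.id

Result:
id | name    | sales
---+---------+------
1  | Orwell  | 53743
2  | Atwood  | 63055
3  | Le Guin | 65555
4  | Asimov  | 549  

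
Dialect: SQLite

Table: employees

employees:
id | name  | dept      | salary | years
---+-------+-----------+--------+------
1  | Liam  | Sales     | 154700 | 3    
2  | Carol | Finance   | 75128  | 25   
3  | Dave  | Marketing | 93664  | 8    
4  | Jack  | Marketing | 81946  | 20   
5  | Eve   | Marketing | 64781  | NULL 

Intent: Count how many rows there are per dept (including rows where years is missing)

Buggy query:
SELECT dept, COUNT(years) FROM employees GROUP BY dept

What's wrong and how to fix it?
Bug: COUNT(column) counts non-NULL values only; rows with NULL years aren't counted

Fix: Replace COUNT(years) with COUNT(*)

Corrected query:
SELECT dept, COUNT(*) FROM employees GROUP BY dept

Result:
dept      | COUNT(*)
----------+---------
Finance   | 1       
Marketing | 3       
Sales     | 1       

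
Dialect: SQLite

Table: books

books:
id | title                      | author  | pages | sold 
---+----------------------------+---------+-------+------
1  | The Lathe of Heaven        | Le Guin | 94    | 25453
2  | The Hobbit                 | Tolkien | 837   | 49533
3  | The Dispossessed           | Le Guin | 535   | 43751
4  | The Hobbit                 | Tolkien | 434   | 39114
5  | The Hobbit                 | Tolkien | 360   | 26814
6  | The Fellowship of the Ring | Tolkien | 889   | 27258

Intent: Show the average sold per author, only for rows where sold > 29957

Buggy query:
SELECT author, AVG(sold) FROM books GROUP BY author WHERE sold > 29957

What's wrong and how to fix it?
Bug: Row-level WHERE must come before GROUP BY in the clause order

Fix: Place WHERE between FROM and GROUP BY

Corrected query:
SELECT author, AVG(sold) FROM books WHERE sold > 29957 GROUP BY author

Result:
author  | AVG(sold)
--------+----------
Le Guin | 43751    
Tolkien | 44323.5  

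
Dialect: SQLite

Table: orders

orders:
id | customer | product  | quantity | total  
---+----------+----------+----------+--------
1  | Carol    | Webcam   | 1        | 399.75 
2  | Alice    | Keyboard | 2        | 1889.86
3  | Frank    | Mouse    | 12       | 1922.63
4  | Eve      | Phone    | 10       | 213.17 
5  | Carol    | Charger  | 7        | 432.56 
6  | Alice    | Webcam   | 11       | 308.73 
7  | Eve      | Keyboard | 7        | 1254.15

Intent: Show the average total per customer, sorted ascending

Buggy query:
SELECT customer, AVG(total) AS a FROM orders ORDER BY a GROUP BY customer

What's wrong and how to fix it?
Bug: ORDER BY appears before GROUP BY; SQL clause order requires GROUP BY first

Fix: Reorder: SELECT … FROM … GROUP BY … ORDER BY …

Corrected query:
SELECT customer, AVG(total) AS a FROM orders GROUP BY customer ORDER BY a

Result:
customer | a       
---------+---------
Carol    | 416.155 
Eve      | 733.66  
Alice    | 1099.295
Frank    | 1922.63 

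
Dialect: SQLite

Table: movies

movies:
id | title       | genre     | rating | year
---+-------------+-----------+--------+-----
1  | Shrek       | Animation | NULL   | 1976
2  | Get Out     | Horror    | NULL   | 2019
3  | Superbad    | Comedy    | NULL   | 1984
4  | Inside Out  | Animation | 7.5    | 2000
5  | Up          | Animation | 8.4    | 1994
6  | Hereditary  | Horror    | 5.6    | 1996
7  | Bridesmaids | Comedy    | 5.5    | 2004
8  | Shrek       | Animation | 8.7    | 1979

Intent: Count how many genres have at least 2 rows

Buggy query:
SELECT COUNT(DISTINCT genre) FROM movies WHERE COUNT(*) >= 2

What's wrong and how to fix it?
Bug: COUNT(*) cannot appear in WHERE; the per-group count doesn't exist yet

Fix: Use a subquery that GROUPs and filters with HAVING, then count its rows

Corrected query:
SELECT COUNT(*) FROM (SELECT genre FROM movies GROUP BY genre HAVING COUNT(*) >= 2)

Result:
COUNT(*)
--------
3       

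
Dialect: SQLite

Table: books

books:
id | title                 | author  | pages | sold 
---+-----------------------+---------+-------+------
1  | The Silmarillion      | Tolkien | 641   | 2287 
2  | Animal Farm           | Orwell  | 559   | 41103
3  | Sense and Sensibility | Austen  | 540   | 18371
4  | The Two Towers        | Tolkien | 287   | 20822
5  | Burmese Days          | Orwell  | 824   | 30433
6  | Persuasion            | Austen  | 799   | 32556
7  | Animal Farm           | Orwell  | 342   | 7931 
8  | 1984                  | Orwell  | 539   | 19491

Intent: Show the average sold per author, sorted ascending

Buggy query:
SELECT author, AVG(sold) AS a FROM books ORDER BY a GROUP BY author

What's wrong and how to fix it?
Bug: ORDER BY appears before GROUP BY; SQL clause order requires GROUP BY first

Fix: Move ORDER BY to the end, after GROUP BY

Corrected query:
SELECT author, AVG(sold) AS a FROM books GROUP BY author ORDER BY a

Result:
author  | a      
--------+--------
Tolkien | 11554.5
Orwell  | 24739.5
Austen  | 25463.5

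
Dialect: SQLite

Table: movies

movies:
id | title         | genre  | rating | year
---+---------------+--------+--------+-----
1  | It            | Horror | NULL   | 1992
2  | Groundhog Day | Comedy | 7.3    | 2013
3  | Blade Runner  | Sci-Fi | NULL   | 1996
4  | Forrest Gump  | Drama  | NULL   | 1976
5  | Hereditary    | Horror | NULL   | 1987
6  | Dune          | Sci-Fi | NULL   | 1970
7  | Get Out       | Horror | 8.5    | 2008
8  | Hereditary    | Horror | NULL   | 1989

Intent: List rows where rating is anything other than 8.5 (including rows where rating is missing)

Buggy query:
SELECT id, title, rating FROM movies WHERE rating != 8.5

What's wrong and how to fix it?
Bug: 'rating != 8.5' is unknown when rating is NULL, so NULL rows are silently excluded

Fix: Add an explicit OR rating IS NULL to include the missing-value rows

Corrected query:
SELECT id, title, rating FROM movies WHERE rating != 8.5 OR rating IS NULL

Result:
id | title         | rating
---+---------------+-------
1  | It            | NULL  
2  | Groundhog Day | 7.3   
3  | Blade Runner  | NULL  
4  | Forrest Gump  | NULL  
5  | Hereditary    | NULL  
6  | Dune          | NULL  
8  | Hereditary    | NULL  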